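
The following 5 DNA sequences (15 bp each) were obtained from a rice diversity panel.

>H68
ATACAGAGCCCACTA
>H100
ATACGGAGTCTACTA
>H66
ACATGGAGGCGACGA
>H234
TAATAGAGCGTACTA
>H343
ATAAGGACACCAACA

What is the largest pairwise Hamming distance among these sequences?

Pairwise Hamming distances:
  H68 vs H100: 3
  H68 vs H66: 6
  H68 vs H234: 5
  H68 vs H343: 6
  H100 vs H66: 5
  H100 vs H234: 6
  H100 vs H343: 6
  H66 vs H234: 7
  H66 vs H343: 7
  H234 vs H343: 10
The largest is 10, between H234 and H343.

10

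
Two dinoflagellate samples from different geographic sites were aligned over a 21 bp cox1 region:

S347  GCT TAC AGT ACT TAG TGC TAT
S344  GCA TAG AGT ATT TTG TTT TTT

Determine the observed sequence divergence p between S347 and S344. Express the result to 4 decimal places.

0.3333

The sequences differ at positions 3 (T/A), 6 (C/G), 11 (C/T), 14 (A/T), 17 (G/T), 18 (C/T), 20 (A/T).
There are 7 differences over 21 sites, so p = 7/21 = 0.3333.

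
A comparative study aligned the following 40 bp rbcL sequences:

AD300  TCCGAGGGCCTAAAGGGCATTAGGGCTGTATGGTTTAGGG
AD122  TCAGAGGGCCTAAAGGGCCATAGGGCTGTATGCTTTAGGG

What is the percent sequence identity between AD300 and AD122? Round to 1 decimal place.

Differing sites — 3:C/A; 19:A/C; 20:T/A; 33:G/C.
36 of the 40 sites match, so the percent identity is 36/40 × 100 = 90.0%.

90.0%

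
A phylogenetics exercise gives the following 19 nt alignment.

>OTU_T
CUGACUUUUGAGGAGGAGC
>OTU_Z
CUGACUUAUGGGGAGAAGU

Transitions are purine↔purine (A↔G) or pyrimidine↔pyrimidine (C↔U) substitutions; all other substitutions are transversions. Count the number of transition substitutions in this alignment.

3

The sequences differ at positions 8 (U/A, transversion), 11 (A/G, transition), 16 (G/A, transition), 19 (C/U, transition).
Of the 4 differences, 3 transitions and 1 transversion, so the answer is 3.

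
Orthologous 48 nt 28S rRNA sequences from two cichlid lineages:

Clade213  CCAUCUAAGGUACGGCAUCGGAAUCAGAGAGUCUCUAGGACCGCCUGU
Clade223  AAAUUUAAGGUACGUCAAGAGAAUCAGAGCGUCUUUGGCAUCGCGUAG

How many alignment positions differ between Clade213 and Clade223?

15

The sequences differ at positions 1 (C/A), 2 (C/A), 5 (C/U), 15 (G/U), 18 (U/A), 19 (C/G), 20 (G/A), 30 (A/C), 35 (C/U), 37 (A/G), 39 (G/C), 41 (C/U), 45 (C/G), 47 (G/A), 48 (U/G).
That gives 15 mismatches out of 48 aligned sites, so the Hamming distance is 15.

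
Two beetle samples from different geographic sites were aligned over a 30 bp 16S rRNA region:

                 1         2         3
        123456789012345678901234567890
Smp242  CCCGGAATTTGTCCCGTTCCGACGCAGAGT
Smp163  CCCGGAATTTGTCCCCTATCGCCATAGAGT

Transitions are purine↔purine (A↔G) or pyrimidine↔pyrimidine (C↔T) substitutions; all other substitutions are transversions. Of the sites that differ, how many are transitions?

Differing sites — 16:G/C (Tv); 18:T/A (Tv); 19:C/T (Ti); 22:A/C (Tv); 24:G/A (Ti); 25:C/T (Ti).
Of the 6 differences, 3 transitions and 3 transversions, so the answer is 3.

3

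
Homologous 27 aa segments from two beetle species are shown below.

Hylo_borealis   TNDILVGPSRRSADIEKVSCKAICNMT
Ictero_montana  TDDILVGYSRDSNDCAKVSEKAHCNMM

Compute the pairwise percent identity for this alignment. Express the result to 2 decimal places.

Mismatches occur at site 2 (N/D), site 8 (P/Y), site 11 (R/D), site 13 (A/N), site 15 (I/C), site 16 (E/A), site 20 (C/E), site 23 (I/H), site 27 (T/M).
18 of the 27 sites match, so the percent identity is 18/27 × 100 = 66.67%.

66.67%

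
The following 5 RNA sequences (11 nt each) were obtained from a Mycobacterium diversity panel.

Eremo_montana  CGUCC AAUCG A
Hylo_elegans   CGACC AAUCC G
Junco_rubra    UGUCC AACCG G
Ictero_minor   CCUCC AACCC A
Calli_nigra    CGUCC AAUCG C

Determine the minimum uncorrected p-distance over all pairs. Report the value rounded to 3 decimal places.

0.091

Pairwise Hamming distances:
  Eremo_montana vs Hylo_elegans: 3
  Eremo_montana vs Junco_rubra: 3
  Eremo_montana vs Ictero_minor: 3
  Eremo_montana vs Calli_nigra: 1
  Hylo_elegans vs Junco_rubra: 4
  Hylo_elegans vs Ictero_minor: 4
  Hylo_elegans vs Calli_nigra: 3
  Junco_rubra vs Ictero_minor: 4
  Junco_rubra vs Calli_nigra: 3
  Ictero_minor vs Calli_nigra: 4
The smallest is 1 mismatch, between Eremo_montana and Calli_nigra; p = 1/11 = 0.091.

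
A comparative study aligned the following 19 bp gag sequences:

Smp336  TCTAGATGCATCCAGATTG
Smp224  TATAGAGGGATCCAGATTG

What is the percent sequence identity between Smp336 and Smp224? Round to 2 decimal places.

84.21%

Differing sites — 2:C/A; 7:T/G; 9:C/G.
16 of the 19 sites match, so the percent identity is 16/19 × 100 = 84.21%.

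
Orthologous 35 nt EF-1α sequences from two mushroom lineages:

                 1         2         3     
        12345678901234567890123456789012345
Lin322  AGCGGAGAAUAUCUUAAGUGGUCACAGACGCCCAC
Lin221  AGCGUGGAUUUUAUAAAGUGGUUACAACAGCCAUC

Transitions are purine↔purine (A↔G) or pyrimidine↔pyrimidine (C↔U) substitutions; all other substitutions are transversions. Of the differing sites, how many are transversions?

9

Differing sites — 5:G/U (Tv); 6:A/G (Ti); 9:A/U (Tv); 11:A/U (Tv); 13:C/A (Tv); 15:U/A (Tv); 23:C/U (Ti); 27:G/A (Ti); 28:A/C (Tv); 29:C/A (Tv); 33:C/A (Tv); 34:A/U (Tv).
Of the 12 differences, 3 transitions and 9 transversions, so the answer is 9.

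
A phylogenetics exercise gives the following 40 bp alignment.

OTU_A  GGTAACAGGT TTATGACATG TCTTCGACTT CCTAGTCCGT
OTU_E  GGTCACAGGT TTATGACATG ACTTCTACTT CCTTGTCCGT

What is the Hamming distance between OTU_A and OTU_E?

4

Mismatches occur at site 4 (A→C), site 21 (T→A), site 26 (G→T), site 34 (A→T).
That gives 4 mismatches out of 40 aligned sites, so the Hamming distance is 4.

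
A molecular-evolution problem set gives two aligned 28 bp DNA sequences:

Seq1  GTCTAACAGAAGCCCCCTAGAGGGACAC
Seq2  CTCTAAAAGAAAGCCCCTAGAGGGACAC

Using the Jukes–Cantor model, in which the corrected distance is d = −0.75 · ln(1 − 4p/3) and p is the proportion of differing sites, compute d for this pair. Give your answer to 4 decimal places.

The sequences differ at positions 1 (G/C), 7 (C/A), 12 (G/A), 13 (C/G).
p = 4/28 = 0.142857.
d = −0.75 · ln(1 − (4/3)·0.142857) = −0.75 · ln(0.809524) = −0.75 · (-0.211309) = 0.1585.

0.1585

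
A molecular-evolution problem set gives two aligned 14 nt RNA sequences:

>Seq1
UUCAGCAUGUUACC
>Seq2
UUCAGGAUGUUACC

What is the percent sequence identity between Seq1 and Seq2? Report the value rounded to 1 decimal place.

92.9%

The sequences differ at position 6 (C/G).
13 of the 14 sites match, so the percent identity is 13/14 × 100 = 92.9%.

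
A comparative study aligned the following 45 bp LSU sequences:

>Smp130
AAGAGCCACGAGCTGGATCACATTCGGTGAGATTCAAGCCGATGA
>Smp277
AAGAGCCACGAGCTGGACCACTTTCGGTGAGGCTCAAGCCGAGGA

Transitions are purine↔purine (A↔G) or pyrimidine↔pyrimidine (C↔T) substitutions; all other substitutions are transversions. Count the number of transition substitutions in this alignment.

3

The sequences differ at positions 18 (T/C, transition), 22 (A/T, transversion), 32 (A/G, transition), 33 (T/C, transition), 43 (T/G, transversion).
Of the 5 differences, 3 transitions and 2 transversions, so the answer is 3.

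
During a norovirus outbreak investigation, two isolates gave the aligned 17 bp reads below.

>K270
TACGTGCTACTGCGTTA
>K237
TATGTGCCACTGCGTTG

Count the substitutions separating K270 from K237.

The sequences differ at positions 3 (C/T), 8 (T/C), 17 (A/G).
That gives 3 mismatches out of 17 aligned sites, so the Hamming distance is 3.

3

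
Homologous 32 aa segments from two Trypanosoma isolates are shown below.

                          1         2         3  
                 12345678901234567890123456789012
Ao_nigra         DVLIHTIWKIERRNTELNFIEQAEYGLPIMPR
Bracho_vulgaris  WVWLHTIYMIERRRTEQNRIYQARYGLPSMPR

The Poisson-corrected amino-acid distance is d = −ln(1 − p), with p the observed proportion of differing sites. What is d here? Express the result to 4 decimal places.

0.4212

Mismatches occur at site 1 (D→W), site 3 (L→W), site 4 (I→L), site 8 (W→Y), site 9 (K→M), site 14 (N→R), site 17 (L→Q), site 19 (F→R), site 21 (E→Y), site 24 (E→R), site 29 (I→S).
p = 11/32 = 0.343750.
d = −ln(1 − 0.343750) = −ln(0.656250) = 0.4212.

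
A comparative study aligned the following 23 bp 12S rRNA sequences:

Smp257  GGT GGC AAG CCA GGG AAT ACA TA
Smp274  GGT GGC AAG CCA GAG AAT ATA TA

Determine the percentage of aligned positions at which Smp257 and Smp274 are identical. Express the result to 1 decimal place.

91.3%

The sequences differ at positions 14 (G/A), 20 (C/T).
21 of the 23 sites match, so the percent identity is 21/23 × 100 = 91.3%.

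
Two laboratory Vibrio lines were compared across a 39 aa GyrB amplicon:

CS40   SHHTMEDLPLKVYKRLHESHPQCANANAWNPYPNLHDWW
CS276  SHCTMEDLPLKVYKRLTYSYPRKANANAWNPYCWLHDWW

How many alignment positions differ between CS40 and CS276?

8

Mismatches occur at site 3 (H↔C), site 17 (H↔T), site 18 (E↔Y), site 20 (H↔Y), site 22 (Q↔R), site 23 (C↔K), site 33 (P↔C), site 34 (N↔W).
That gives 8 mismatches out of 39 aligned sites, so the Hamming distance is 8.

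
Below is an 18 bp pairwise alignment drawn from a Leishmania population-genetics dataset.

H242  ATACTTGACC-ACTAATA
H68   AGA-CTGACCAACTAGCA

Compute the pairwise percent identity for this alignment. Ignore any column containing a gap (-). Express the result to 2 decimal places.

Excluding the 2 gap columns leaves 16 comparable sites.
Differing sites — 2:T/G; 5:T/C; 16:A/G; 17:T/C.
12 of the 16 comparable sites match, so the percent identity is 12/16 × 100 = 75.00%.

75.00%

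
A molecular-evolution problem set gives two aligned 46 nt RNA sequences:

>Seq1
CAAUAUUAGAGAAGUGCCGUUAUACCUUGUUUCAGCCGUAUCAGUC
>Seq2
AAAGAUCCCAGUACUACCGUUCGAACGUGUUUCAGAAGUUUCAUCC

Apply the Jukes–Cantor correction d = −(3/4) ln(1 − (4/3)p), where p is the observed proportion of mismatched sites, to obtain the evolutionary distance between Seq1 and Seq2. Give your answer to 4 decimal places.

0.5091

The sequences differ at positions 1 (C/A), 4 (U/G), 7 (U/C), 8 (A/C), 9 (G/C), 12 (A/U), 14 (G/C), 16 (G/A), 22 (A/C), 23 (U/G), 25 (C/A), 27 (U/G), 36 (C/A), 37 (C/A), 40 (A/U), 44 (G/U), 45 (U/C).
p = 17/46 = 0.369565.
d = −0.75 · ln(1 − (4/3)·0.369565) = −0.75 · ln(0.507247) = −0.75 · (-0.678757) = 0.5091.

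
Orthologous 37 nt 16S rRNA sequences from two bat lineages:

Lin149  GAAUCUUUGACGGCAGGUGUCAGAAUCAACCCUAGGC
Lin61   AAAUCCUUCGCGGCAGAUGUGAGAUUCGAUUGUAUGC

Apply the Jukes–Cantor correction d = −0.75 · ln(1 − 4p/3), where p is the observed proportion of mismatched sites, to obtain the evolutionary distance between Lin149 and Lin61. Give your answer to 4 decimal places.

Differing sites — 1:G/A; 6:U/C; 9:G/C; 10:A/G; 17:G/A; 21:C/G; 25:A/U; 28:A/G; 30:C/U; 31:C/U; 32:C/G; 35:G/U.
p = 12/37 = 0.324324.
d = −0.75 · ln(1 − (4/3)·0.324324) = −0.75 · ln(0.567568) = −0.75 · (-0.566395) = 0.4248.

0.4248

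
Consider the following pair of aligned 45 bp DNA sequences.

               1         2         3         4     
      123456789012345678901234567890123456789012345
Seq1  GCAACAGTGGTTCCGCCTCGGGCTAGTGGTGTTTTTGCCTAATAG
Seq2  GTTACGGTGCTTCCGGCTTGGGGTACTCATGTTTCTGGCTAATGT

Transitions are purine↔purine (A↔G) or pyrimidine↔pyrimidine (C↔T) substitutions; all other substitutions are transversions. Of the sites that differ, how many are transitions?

Differing sites — 2:C/T (Ti); 3:A/T (Tv); 6:A/G (Ti); 10:G/C (Tv); 16:C/G (Tv); 19:C/T (Ti); 23:C/G (Tv); 26:G/C (Tv); 28:G/C (Tv); 29:G/A (Ti); 35:T/C (Ti); 38:C/G (Tv); 44:A/G (Ti); 45:G/T (Tv).
Of the 14 differences, 6 transitions and 8 transversions, so the answer is 6.

6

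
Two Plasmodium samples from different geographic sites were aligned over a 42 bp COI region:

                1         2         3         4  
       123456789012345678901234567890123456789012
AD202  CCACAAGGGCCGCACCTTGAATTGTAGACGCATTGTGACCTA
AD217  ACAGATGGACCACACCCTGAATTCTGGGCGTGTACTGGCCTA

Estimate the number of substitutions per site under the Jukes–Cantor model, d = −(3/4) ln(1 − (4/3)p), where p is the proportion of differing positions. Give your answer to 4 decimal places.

Differing sites — 1:C/A; 4:C/G; 6:A/T; 9:G/A; 12:G/A; 17:T/C; 24:G/C; 26:A/G; 28:A/G; 31:C/T; 32:A/G; 34:T/A; 35:G/C; 38:A/G.
p = 14/42 = 0.333333.
d = −0.75 · ln(1 − (4/3)·0.333333) = −0.75 · ln(0.555556) = −0.75 · (-0.587786) = 0.4408.

0.4408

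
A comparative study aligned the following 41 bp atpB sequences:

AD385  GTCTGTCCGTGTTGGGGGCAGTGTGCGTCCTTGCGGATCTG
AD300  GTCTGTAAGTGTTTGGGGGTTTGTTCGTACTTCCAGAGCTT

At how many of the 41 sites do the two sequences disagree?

The sequences differ at positions 7 (C/A), 8 (C/A), 14 (G/T), 19 (C/G), 20 (A/T), 21 (G/T), 25 (G/T), 29 (C/A), 33 (G/C), 35 (G/A), 38 (T/G), 41 (G/T).
That gives 12 mismatches out of 41 aligned sites, so the Hamming distance is 12.

12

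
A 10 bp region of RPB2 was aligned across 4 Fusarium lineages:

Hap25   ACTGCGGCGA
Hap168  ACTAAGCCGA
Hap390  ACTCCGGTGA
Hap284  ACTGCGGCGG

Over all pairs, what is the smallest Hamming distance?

1

Pairwise Hamming distances:
  Hap25 vs Hap168: 3
  Hap25 vs Hap390: 2
  Hap25 vs Hap284: 1
  Hap168 vs Hap390: 4
  Hap168 vs Hap284: 4
  Hap390 vs Hap284: 3
The smallest is 1, between Hap25 and Hap284.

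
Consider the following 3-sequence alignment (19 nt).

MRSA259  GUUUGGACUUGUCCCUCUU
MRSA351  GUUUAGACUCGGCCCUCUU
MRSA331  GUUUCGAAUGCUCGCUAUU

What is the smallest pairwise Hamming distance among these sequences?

3

Pairwise Hamming distances:
  MRSA259 vs MRSA351: 3
  MRSA259 vs MRSA331: 6
  MRSA351 vs MRSA331: 7
The smallest is 3, between MRSA259 and MRSA351.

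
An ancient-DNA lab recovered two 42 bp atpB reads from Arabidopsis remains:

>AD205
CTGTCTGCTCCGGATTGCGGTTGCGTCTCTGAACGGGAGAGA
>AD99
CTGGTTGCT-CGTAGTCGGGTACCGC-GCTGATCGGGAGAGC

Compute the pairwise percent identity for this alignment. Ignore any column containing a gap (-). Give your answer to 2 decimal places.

70.00%

Excluding the 2 gap columns leaves 40 comparable sites.
Mismatches occur at site 4 (T/G), site 5 (C/T), site 13 (G/T), site 15 (T/G), site 17 (G/C), site 18 (C/G), site 22 (T/A), site 23 (G/C), site 26 (T/C), site 28 (T/G), site 33 (A/T), site 42 (A/C).
28 of the 40 comparable sites match, so the percent identity is 28/40 × 100 = 70.00%.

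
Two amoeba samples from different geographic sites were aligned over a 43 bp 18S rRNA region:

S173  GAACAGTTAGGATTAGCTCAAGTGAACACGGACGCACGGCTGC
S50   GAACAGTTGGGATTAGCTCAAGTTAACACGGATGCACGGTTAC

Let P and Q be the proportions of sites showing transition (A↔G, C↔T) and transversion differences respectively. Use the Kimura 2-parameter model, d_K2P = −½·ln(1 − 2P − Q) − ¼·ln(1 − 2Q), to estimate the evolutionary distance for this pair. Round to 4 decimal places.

0.1293

The sequences differ at positions 9 (A/G, transition), 24 (G/T, transversion), 33 (C/T, transition), 40 (C/T, transition), 42 (G/A, transition).
Of the 5 differences, 4 transitions and 1 transversion over 43 sites: P = 4/43 = 0.093023, Q = 1/43 = 0.023256.
d = −0.5·ln(0.790698) − 0.25·ln(0.953488) = −0.5·(-0.234839) − 0.25·(-0.047628) = 0.1293.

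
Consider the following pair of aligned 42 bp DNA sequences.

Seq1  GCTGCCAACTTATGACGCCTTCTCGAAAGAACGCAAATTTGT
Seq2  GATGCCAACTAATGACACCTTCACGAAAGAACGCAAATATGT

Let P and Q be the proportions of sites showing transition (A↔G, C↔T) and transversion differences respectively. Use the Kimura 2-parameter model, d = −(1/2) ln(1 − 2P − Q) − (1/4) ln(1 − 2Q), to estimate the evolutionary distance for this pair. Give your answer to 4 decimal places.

0.1299

Differing sites — 2:C/A (Tv); 11:T/A (Tv); 17:G/A (Ti); 23:T/A (Tv); 39:T/A (Tv).
Of the 5 differences, 1 transition and 4 transversions over 42 sites: P = 1/42 = 0.023810, Q = 4/42 = 0.095238.
d = −0.5·ln(0.857142) − 0.25·ln(0.809524) = −0.5·(-0.154152) − 0.25·(-0.211309) = 0.1299.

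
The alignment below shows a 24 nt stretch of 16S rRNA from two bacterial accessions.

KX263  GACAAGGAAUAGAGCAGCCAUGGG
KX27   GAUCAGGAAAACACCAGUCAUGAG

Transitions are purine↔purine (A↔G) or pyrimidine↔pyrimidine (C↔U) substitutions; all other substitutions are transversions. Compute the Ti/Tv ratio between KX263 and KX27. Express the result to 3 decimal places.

Mismatches occur at site 3 (C→U, transition), site 4 (A→C, transversion), site 10 (U→A, transversion), site 12 (G→C, transversion), site 14 (G→C, transversion), site 18 (C→U, transition), site 23 (G→A, transition).
Of the 7 differences, 3 transitions and 4 transversions, so Ti/Tv = 3/4 = 0.750.

0.750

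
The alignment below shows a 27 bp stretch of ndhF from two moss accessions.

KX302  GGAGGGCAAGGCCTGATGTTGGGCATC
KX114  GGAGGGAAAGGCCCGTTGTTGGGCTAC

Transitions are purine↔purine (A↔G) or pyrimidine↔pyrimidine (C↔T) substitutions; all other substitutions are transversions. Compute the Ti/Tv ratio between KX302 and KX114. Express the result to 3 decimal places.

The sequences differ at positions 7 (C/A, transversion), 14 (T/C, transition), 16 (A/T, transversion), 25 (A/T, transversion), 26 (T/A, transversion).
Of the 5 differences, 1 transition and 4 transversions, so Ti/Tv = 1/4 = 0.250.

0.250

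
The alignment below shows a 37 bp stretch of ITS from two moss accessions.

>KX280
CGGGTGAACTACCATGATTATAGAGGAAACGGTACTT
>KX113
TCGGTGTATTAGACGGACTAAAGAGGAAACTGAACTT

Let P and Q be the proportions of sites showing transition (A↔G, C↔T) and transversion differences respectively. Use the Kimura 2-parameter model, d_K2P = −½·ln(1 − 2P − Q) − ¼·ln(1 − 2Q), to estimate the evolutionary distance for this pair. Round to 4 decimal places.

Differing sites — 1:C/T (Ti); 2:G/C (Tv); 7:A/T (Tv); 9:C/T (Ti); 12:C/G (Tv); 13:C/A (Tv); 14:A/C (Tv); 15:T/G (Tv); 18:T/C (Ti); 21:T/A (Tv); 31:G/T (Tv); 33:T/A (Tv).
Of the 12 differences, 3 transitions and 9 transversions over 37 sites: P = 3/37 = 0.081081, Q = 9/37 = 0.243243.
d = −0.5·ln(0.594595) − 0.25·ln(0.513514) = −0.5·(-0.519875) − 0.25·(-0.666478) = 0.4266.

0.4266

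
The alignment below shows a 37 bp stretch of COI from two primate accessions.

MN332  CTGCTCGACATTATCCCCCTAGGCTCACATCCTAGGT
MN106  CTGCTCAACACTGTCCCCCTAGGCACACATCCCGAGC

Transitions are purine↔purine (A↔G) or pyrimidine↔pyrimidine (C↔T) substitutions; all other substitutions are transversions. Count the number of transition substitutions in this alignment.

7

Mismatches occur at site 7 (G→A, transition), site 11 (T→C, transition), site 13 (A→G, transition), site 25 (T→A, transversion), site 33 (T→C, transition), site 34 (A→G, transition), site 35 (G→A, transition), site 37 (T→C, transition).
Of the 8 differences, 7 transitions and 1 transversion, so the answer is 7.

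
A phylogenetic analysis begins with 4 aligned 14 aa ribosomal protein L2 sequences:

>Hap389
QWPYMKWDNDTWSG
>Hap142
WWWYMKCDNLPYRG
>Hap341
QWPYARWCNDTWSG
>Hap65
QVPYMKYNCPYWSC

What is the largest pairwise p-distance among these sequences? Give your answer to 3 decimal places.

Pairwise Hamming distances:
  Hap389 vs Hap142: 7
  Hap389 vs Hap341: 3
  Hap389 vs Hap65: 7
  Hap142 vs Hap341: 10
  Hap142 vs Hap65: 11
  Hap341 vs Hap65: 9
The largest is 11 mismatches, between Hap142 and Hap65; p = 11/14 = 0.786.

0.786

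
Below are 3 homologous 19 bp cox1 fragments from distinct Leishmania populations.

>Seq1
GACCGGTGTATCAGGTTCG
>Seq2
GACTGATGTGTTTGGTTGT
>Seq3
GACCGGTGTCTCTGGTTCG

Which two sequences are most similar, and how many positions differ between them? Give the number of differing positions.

2

Pairwise Hamming distances:
  Seq1 vs Seq2: 7
  Seq1 vs Seq3: 2
  Seq2 vs Seq3: 6
The smallest is 2, between Seq1 and Seq3.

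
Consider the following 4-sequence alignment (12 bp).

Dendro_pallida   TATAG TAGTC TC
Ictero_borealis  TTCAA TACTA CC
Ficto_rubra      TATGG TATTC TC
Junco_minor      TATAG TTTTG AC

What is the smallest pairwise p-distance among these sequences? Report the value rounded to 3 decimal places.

0.167

Pairwise Hamming distances:
  Dendro_pallida vs Ictero_borealis: 6
  Dendro_pallida vs Ficto_rubra: 2
  Dendro_pallida vs Junco_minor: 4
  Ictero_borealis vs Ficto_rubra: 7
  Ictero_borealis vs Junco_minor: 7
  Ficto_rubra vs Junco_minor: 4
The smallest is 2 mismatches, between Dendro_pallida and Ficto_rubra; p = 2/12 = 0.167.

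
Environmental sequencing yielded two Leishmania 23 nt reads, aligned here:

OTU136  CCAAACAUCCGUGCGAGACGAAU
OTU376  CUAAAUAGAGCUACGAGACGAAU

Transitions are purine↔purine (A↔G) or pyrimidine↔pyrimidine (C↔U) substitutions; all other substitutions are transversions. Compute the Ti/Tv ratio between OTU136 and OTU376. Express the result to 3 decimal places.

0.750

The sequences differ at positions 2 (C/U, transition), 6 (C/U, transition), 8 (U/G, transversion), 9 (C/A, transversion), 10 (C/G, transversion), 11 (G/C, transversion), 13 (G/A, transition).
Of the 7 differences, 3 transitions and 4 transversions, so Ti/Tv = 3/4 = 0.750.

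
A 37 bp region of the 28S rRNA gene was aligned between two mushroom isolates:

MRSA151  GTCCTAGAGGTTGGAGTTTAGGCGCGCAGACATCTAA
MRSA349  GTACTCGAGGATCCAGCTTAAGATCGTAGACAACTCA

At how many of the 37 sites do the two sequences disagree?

12

Mismatches occur at site 3 (C/A), site 6 (A/C), site 11 (T/A), site 13 (G/C), site 14 (G/C), site 17 (T/C), site 21 (G/A), site 23 (C/A), site 24 (G/T), site 27 (C/T), site 33 (T/A), site 36 (A/C).
That gives 12 mismatches out of 37 aligned sites, so the Hamming distance is 12.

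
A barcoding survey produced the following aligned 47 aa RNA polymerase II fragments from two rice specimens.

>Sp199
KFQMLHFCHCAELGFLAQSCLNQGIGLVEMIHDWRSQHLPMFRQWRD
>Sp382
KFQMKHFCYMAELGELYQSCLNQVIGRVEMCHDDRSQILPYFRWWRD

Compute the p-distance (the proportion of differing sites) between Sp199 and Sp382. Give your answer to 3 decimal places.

0.255

Mismatches occur at site 5 (L↔K), site 9 (H↔Y), site 10 (C↔M), site 15 (F↔E), site 17 (A↔Y), site 24 (G↔V), site 27 (L↔R), site 31 (I↔C), site 34 (W↔D), site 38 (H↔I), site 41 (M↔Y), site 44 (Q↔W).
There are 12 differences over 47 sites, so p = 12/47 = 0.255.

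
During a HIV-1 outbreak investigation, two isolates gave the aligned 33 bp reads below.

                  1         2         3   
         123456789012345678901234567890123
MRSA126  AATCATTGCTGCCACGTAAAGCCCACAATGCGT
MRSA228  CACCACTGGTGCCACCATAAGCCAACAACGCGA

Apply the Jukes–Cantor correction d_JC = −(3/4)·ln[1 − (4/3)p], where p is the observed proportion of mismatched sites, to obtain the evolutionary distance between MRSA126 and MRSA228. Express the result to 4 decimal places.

Mismatches occur at site 1 (A→C), site 3 (T→C), site 6 (T→C), site 9 (C→G), site 16 (G→C), site 17 (T→A), site 18 (A→T), site 24 (C→A), site 29 (T→C), site 33 (T→A).
p = 10/33 = 0.303030.
d = −0.75 · ln(1 − (4/3)·0.303030) = −0.75 · ln(0.595960) = −0.75 · (-0.517582) = 0.3882.

0.3882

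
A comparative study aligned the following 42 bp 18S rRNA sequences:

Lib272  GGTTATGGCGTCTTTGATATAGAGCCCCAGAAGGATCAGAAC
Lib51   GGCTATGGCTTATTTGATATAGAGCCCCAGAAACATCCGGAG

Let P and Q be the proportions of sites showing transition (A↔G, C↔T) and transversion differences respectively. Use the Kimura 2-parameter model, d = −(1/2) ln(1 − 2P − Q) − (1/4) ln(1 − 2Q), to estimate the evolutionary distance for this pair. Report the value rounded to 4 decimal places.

The sequences differ at positions 3 (T/C, transition), 10 (G/T, transversion), 12 (C/A, transversion), 33 (G/A, transition), 34 (G/C, transversion), 38 (A/C, transversion), 40 (A/G, transition), 42 (C/G, transversion).
Of the 8 differences, 3 transitions and 5 transversions over 42 sites: P = 3/42 = 0.071429, Q = 5/42 = 0.119048.
d = −0.5·ln(0.738094) − 0.25·ln(0.761904) = −0.5·(-0.303684) − 0.25·(-0.271935) = 0.2198.

0.2198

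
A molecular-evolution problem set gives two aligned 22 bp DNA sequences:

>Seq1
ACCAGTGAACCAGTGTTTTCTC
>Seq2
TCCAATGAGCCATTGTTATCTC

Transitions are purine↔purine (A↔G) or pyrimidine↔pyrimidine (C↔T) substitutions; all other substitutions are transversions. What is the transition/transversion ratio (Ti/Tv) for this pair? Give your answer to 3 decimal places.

Differing sites — 1:A/T (Tv); 5:G/A (Ti); 9:A/G (Ti); 13:G/T (Tv); 18:T/A (Tv).
Of the 5 differences, 2 transitions and 3 transversions, so Ti/Tv = 2/3 = 0.667.

0.667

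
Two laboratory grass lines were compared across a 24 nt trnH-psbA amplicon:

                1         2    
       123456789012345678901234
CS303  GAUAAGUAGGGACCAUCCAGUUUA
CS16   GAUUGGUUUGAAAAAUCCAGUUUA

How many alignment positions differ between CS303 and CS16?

7

The sequences differ at positions 4 (A/U), 5 (A/G), 8 (A/U), 9 (G/U), 11 (G/A), 13 (C/A), 14 (C/A).
That gives 7 mismatches out of 24 aligned sites, so the Hamming distance is 7.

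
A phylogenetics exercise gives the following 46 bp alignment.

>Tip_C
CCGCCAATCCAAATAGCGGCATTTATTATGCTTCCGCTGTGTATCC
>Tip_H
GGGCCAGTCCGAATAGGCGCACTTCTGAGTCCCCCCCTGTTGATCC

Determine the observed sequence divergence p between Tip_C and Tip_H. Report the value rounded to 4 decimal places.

The sequences differ at positions 1 (C/G), 2 (C/G), 7 (A/G), 11 (A/G), 17 (C/G), 18 (G/C), 22 (T/C), 25 (A/C), 27 (T/G), 29 (T/G), 30 (G/T), 32 (T/C), 33 (T/C), 36 (G/C), 41 (G/T), 42 (T/G).
There are 16 differences over 46 sites, so p = 16/46 = 0.3478.

0.3478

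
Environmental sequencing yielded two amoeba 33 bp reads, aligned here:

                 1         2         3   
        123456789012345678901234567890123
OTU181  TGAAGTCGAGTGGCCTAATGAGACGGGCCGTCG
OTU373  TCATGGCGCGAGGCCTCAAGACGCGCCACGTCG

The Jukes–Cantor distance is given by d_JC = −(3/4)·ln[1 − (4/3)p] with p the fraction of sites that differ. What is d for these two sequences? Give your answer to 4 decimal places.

Mismatches occur at site 2 (G→C), site 4 (A→T), site 6 (T→G), site 9 (A→C), site 11 (T→A), site 17 (A→C), site 19 (T→A), site 22 (G→C), site 23 (A→G), site 26 (G→C), site 27 (G→C), site 28 (C→A).
p = 12/33 = 0.363636.
d = −0.75 · ln(1 − (4/3)·0.363636) = −0.75 · ln(0.515152) = −0.75 · (-0.663293) = 0.4975.

0.4975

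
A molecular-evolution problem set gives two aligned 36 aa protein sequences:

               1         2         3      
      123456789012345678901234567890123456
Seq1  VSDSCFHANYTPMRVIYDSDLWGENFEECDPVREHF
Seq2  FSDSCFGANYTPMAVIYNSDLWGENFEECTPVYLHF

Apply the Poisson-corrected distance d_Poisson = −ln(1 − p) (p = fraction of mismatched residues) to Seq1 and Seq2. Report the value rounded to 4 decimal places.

0.2162

Mismatches occur at site 1 (V↔F), site 7 (H↔G), site 14 (R↔A), site 18 (D↔N), site 30 (D↔T), site 33 (R↔Y), site 34 (E↔L).
p = 7/36 = 0.194444.
d = −ln(1 − 0.194444) = −ln(0.805556) = 0.2162.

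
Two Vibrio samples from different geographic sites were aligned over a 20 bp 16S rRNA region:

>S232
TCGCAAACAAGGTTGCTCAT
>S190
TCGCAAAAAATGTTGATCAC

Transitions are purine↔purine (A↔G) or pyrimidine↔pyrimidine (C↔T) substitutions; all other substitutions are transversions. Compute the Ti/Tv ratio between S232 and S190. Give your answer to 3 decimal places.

The sequences differ at positions 8 (C/A, transversion), 11 (G/T, transversion), 16 (C/A, transversion), 20 (T/C, transition).
Of the 4 differences, 1 transition and 3 transversions, so Ti/Tv = 1/3 = 0.333.

0.333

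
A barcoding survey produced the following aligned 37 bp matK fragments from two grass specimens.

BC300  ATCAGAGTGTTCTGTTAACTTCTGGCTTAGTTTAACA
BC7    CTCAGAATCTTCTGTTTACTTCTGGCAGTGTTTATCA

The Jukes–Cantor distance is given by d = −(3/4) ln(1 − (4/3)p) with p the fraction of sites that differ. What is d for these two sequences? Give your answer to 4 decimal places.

0.2551

The sequences differ at positions 1 (A/C), 7 (G/A), 9 (G/C), 17 (A/T), 27 (T/A), 28 (T/G), 29 (A/T), 35 (A/T).
p = 8/37 = 0.216216.
d = −0.75 · ln(1 − (4/3)·0.216216) = −0.75 · ln(0.711712) = −0.75 · (-0.340082) = 0.2551.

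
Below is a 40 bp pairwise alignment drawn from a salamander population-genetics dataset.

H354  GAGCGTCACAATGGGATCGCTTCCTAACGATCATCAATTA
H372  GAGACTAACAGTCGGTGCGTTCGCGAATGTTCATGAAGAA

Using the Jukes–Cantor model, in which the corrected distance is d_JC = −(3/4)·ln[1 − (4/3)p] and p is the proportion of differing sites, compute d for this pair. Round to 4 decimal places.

0.5716

The sequences differ at positions 4 (C/A), 5 (G/C), 7 (C/A), 11 (A/G), 13 (G/C), 16 (A/T), 17 (T/G), 20 (C/T), 22 (T/C), 23 (C/G), 25 (T/G), 28 (C/T), 30 (A/T), 35 (C/G), 38 (T/G), 39 (T/A).
p = 16/40 = 0.400000.
d = −0.75 · ln(1 − (4/3)·0.400000) = −0.75 · ln(0.466667) = −0.75 · (-0.762139) = 0.5716.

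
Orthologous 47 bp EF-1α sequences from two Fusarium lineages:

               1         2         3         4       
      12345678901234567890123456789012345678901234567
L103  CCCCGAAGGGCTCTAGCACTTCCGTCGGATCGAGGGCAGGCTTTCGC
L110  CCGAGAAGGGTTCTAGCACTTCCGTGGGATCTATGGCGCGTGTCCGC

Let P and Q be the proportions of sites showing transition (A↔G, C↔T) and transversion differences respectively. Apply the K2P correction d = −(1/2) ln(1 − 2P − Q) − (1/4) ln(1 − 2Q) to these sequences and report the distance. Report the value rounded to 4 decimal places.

The sequences differ at positions 3 (C/G, transversion), 4 (C/A, transversion), 11 (C/T, transition), 26 (C/G, transversion), 32 (G/T, transversion), 34 (G/T, transversion), 38 (A/G, transition), 39 (G/C, transversion), 41 (C/T, transition), 42 (T/G, transversion), 44 (T/C, transition).
Of the 11 differences, 4 transitions and 7 transversions over 47 sites: P = 4/47 = 0.085106, Q = 7/47 = 0.148936.
d = −0.5·ln(0.680852) − 0.25·ln(0.702128) = −0.5·(-0.384410) − 0.25·(-0.353640) = 0.2806.

0.2806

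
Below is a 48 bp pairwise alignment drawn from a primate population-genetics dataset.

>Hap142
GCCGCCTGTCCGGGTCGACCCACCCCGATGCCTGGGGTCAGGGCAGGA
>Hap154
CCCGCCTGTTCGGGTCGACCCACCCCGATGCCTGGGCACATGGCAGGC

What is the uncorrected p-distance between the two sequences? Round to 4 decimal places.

Differing sites — 1:G/C; 10:C/T; 37:G/C; 38:T/A; 41:G/T; 48:A/C.
There are 6 differences over 48 sites, so p = 6/48 = 0.1250.

0.1250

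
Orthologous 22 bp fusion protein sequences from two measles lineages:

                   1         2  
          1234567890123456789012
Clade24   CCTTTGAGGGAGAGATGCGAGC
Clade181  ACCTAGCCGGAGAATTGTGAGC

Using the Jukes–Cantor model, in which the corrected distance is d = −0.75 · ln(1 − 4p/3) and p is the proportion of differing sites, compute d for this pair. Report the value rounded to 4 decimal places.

0.4975

Differing sites — 1:C/A; 3:T/C; 5:T/A; 7:A/C; 8:G/C; 14:G/A; 15:A/T; 18:C/T.
p = 8/22 = 0.363636.
d = −0.75 · ln(1 − (4/3)·0.363636) = −0.75 · ln(0.515152) = −0.75 · (-0.663293) = 0.4975.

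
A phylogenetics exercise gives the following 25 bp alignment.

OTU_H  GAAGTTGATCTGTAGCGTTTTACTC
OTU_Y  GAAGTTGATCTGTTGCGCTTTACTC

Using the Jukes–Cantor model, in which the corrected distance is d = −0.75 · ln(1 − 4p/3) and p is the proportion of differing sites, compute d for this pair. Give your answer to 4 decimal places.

0.0846

Differing sites — 14:A/T; 18:T/C.
p = 2/25 = 0.080000.
d = −0.75 · ln(1 − (4/3)·0.080000) = −0.75 · ln(0.893333) = −0.75 · (-0.112796) = 0.0846.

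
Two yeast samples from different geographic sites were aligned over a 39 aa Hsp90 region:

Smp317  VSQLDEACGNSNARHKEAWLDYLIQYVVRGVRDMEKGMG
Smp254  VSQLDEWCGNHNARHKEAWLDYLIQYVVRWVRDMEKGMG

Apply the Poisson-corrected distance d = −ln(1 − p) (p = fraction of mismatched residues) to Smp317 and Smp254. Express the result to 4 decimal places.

Differing sites — 7:A/W; 11:S/H; 30:G/W.
p = 3/39 = 0.076923.
d = −ln(1 − 0.076923) = −ln(0.923077) = 0.0800.

0.0800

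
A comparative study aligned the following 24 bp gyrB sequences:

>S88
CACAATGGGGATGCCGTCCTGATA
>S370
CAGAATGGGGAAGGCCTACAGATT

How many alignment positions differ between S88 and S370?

7

Differing sites — 3:C/G; 12:T/A; 14:C/G; 16:G/C; 18:C/A; 20:T/A; 24:A/T.
That gives 7 mismatches out of 24 aligned sites, so the Hamming distance is 7.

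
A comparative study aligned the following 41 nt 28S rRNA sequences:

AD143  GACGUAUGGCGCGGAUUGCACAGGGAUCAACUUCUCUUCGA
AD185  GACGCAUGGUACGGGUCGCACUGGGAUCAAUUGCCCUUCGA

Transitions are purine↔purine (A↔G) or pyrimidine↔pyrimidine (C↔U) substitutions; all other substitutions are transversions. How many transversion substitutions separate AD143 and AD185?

Differing sites — 5:U/C (Ti); 10:C/U (Ti); 11:G/A (Ti); 15:A/G (Ti); 17:U/C (Ti); 22:A/U (Tv); 31:C/U (Ti); 33:U/G (Tv); 35:U/C (Ti).
Of the 9 differences, 7 transitions and 2 transversions, so the answer is 2.

2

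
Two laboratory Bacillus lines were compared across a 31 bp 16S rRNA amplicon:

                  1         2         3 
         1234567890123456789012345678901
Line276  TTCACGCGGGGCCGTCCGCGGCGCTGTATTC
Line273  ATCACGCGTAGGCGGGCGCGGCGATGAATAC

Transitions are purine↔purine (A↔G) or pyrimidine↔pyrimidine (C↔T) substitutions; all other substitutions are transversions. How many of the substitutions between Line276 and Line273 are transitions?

1

The sequences differ at positions 1 (T/A, transversion), 9 (G/T, transversion), 10 (G/A, transition), 12 (C/G, transversion), 15 (T/G, transversion), 16 (C/G, transversion), 24 (C/A, transversion), 27 (T/A, transversion), 30 (T/A, transversion).
Of the 9 differences, 1 transition and 8 transversions, so the answer is 1.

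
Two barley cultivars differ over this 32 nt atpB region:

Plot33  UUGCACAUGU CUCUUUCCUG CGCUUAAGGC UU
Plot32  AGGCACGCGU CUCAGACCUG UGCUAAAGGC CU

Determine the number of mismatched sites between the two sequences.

10

Differing sites — 1:U/A; 2:U/G; 7:A/G; 8:U/C; 14:U/A; 15:U/G; 16:U/A; 21:C/U; 25:U/A; 31:U/C.
That gives 10 mismatches out of 32 aligned sites, so the Hamming distance is 10.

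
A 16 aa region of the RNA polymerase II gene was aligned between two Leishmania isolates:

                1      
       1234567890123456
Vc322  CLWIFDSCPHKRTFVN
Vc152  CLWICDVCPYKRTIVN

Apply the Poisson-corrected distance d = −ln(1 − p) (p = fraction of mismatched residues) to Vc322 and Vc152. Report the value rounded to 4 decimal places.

0.2877

Differing sites — 5:F/C; 7:S/V; 10:H/Y; 14:F/I.
p = 4/16 = 0.250000.
d = −ln(1 − 0.250000) = −ln(0.750000) = 0.2877.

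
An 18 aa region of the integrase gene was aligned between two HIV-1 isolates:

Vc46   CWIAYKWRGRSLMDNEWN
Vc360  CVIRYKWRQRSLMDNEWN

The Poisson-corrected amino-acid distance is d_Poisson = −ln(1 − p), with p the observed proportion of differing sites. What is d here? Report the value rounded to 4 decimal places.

Differing sites — 2:W/V; 4:A/R; 9:G/Q.
p = 3/18 = 0.166667.
d = −ln(1 − 0.166667) = −ln(0.833333) = 0.1823.

0.1823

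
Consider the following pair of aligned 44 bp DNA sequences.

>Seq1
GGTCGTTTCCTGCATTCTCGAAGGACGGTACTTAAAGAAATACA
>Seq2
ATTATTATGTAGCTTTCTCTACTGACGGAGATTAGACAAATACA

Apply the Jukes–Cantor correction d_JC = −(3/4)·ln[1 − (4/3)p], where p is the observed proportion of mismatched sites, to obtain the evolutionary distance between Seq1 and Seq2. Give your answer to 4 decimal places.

0.5429

Mismatches occur at site 1 (G↔A), site 2 (G↔T), site 4 (C↔A), site 5 (G↔T), site 7 (T↔A), site 9 (C↔G), site 10 (C↔T), site 11 (T↔A), site 14 (A↔T), site 20 (G↔T), site 22 (A↔C), site 23 (G↔T), site 29 (T↔A), site 30 (A↔G), site 31 (C↔A), site 35 (A↔G), site 37 (G↔C).
p = 17/44 = 0.386364.
d = −0.75 · ln(1 − (4/3)·0.386364) = −0.75 · ln(0.484848) = −0.75 · (-0.723920) = 0.5429.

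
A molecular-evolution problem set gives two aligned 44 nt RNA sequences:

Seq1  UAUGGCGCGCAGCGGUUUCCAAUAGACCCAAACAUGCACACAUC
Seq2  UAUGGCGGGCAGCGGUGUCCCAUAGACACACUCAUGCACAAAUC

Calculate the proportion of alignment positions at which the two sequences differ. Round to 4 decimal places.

0.1591

Mismatches occur at site 8 (C↔G), site 17 (U↔G), site 21 (A↔C), site 28 (C↔A), site 31 (A↔C), site 32 (A↔U), site 41 (C↔A).
There are 7 differences over 44 sites, so p = 7/44 = 0.1591.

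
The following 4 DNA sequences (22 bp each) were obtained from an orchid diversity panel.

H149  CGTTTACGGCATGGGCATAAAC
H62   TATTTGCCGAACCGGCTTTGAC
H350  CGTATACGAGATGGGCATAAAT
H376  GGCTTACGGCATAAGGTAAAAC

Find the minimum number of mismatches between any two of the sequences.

Pairwise Hamming distances:
  H149 vs H62: 10
  H149 vs H350: 4
  H149 vs H376: 7
  H62 vs H350: 13
  H62 vs H376: 13
  H350 vs H376: 11
The smallest is 4, between H149 and H350.

4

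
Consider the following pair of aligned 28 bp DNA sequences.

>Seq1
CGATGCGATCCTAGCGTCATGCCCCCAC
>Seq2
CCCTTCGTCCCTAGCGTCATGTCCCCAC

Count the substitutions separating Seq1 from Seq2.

Mismatches occur at site 2 (G→C), site 3 (A→C), site 5 (G→T), site 8 (A→T), site 9 (T→C), site 22 (C→T).
That gives 6 mismatches out of 28 aligned sites, so the Hamming distance is 6.

6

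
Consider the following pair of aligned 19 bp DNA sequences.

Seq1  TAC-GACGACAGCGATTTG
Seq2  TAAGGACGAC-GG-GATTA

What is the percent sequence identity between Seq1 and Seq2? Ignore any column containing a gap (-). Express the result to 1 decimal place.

68.8%

Excluding the 3 gap columns leaves 16 comparable sites.
The sequences differ at positions 3 (C/A), 13 (C/G), 15 (A/G), 16 (T/A), 19 (G/A).
11 of the 16 comparable sites match, so the percent identity is 11/16 × 100 = 68.8%.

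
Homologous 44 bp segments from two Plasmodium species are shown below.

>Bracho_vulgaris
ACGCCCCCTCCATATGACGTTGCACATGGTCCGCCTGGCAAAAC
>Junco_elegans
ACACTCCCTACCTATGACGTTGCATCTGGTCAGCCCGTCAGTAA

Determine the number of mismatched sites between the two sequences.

12

Mismatches occur at site 3 (G/A), site 5 (C/T), site 10 (C/A), site 12 (A/C), site 25 (C/T), site 26 (A/C), site 32 (C/A), site 36 (T/C), site 38 (G/T), site 41 (A/G), site 42 (A/T), site 44 (C/A).
That gives 12 mismatches out of 44 aligned sites, so the Hamming distance is 12.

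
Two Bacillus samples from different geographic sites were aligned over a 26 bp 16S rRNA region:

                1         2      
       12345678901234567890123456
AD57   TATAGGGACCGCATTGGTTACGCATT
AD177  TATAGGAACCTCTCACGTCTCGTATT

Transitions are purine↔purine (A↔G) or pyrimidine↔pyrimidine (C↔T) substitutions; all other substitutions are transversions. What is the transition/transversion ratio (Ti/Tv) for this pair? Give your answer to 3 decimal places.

The sequences differ at positions 7 (G/A, transition), 11 (G/T, transversion), 13 (A/T, transversion), 14 (T/C, transition), 15 (T/A, transversion), 16 (G/C, transversion), 19 (T/C, transition), 20 (A/T, transversion), 23 (C/T, transition).
Of the 9 differences, 4 transitions and 5 transversions, so Ti/Tv = 4/5 = 0.800.

0.800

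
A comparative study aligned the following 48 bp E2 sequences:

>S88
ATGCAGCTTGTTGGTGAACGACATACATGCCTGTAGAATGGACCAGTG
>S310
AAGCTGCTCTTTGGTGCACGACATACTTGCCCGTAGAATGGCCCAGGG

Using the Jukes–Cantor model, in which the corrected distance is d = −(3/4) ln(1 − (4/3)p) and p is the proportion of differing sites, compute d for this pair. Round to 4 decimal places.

0.2158

The sequences differ at positions 2 (T/A), 5 (A/T), 9 (T/C), 10 (G/T), 17 (A/C), 27 (A/T), 32 (T/C), 42 (A/C), 47 (T/G).
p = 9/48 = 0.187500.
d = −0.75 · ln(1 − (4/3)·0.187500) = −0.75 · ln(0.750000) = −0.75 · (-0.287682) = 0.2158.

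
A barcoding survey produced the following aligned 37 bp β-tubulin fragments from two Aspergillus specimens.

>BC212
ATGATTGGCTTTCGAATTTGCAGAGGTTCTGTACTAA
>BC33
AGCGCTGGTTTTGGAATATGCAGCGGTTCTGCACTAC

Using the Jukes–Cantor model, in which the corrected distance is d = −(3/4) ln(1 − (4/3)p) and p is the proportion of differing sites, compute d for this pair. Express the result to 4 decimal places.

0.3351

Mismatches occur at site 2 (T↔G), site 3 (G↔C), site 4 (A↔G), site 5 (T↔C), site 9 (C↔T), site 13 (C↔G), site 18 (T↔A), site 24 (A↔C), site 32 (T↔C), site 37 (A↔C).
p = 10/37 = 0.270270.
d = −0.75 · ln(1 − (4/3)·0.270270) = −0.75 · ln(0.639640) = −0.75 · (-0.446850) = 0.3351.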